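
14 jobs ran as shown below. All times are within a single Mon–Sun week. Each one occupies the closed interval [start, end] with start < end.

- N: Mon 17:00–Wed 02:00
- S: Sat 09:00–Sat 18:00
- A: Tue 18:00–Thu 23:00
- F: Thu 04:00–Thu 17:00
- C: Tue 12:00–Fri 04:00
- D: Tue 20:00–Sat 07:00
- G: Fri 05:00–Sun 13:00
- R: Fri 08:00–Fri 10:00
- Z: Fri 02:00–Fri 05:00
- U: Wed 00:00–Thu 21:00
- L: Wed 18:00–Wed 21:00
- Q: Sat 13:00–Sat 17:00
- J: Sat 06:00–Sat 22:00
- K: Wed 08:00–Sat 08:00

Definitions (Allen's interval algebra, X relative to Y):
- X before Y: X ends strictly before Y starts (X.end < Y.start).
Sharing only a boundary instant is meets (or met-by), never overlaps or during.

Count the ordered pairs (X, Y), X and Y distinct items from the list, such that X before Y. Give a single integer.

50

Checking all 182 ordered pairs for relation 'before'; matching pairs in alphabetical order:
(A, G): A before G ✓
(A, J): A before J ✓
(A, Q): A before Q ✓
(A, R): A before R ✓
(A, S): A before S ✓
(A, Z): A before Z ✓
(C, G): C before G ✓
(C, J): C before J ✓
(C, Q): C before Q ✓
(C, R): C before R ✓
(C, S): C before S ✓
(D, Q): D before Q ✓
(D, S): D before S ✓
(F, G): F before G ✓
(F, J): F before J ✓
(F, Q): F before Q ✓
(F, R): F before R ✓
(F, S): F before S ✓
(F, Z): F before Z ✓
(K, Q): K before Q ✓
(K, S): K before S ✓
(L, F): L before F ✓
(L, G): L before G ✓
(L, J): L before J ✓
... plus 26 further pairs not listed.
Count: 50.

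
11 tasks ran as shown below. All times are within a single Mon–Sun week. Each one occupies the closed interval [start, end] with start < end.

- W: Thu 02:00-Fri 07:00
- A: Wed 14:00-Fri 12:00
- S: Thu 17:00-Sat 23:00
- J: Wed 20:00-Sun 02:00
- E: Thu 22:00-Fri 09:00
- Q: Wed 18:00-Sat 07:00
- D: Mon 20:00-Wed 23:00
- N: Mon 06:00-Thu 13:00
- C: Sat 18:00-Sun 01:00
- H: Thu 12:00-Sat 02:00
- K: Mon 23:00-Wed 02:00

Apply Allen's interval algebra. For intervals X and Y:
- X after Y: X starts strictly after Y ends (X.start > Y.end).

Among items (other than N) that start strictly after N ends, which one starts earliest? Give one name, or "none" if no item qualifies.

S

Target N = [Mon 06:00, Thu 13:00].
A [Wed 14:00, Fri 12:00] → overlapped-by → excluded.
C [Sat 18:00, Sun 01:00] → after → candidate.
D [Mon 20:00, Wed 23:00] → during → excluded.
E [Thu 22:00, Fri 09:00] → after → candidate.
H [Thu 12:00, Sat 02:00] → overlapped-by → excluded.
J [Wed 20:00, Sun 02:00] → overlapped-by → excluded.
K [Mon 23:00, Wed 02:00] → during → excluded.
Q [Wed 18:00, Sat 07:00] → overlapped-by → excluded.
S [Thu 17:00, Sat 23:00] → after → candidate.
W [Thu 02:00, Fri 07:00] → overlapped-by → excluded.
Among candidates, earliest start is Thu 17:00 → S.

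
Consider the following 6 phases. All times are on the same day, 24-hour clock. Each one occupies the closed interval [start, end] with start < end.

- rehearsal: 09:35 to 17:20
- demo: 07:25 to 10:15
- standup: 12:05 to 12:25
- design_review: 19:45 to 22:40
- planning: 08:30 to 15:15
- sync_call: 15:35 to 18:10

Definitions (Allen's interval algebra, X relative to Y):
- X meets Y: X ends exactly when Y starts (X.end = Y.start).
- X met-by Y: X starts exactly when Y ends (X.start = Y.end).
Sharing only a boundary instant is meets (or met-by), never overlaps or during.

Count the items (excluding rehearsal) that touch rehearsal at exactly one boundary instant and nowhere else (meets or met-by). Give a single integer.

Target rehearsal = [09:35, 17:20].
demo [07:25, 10:15] → overlaps → no.
design_review [19:45, 22:40] → after → no.
planning [08:30, 15:15] → overlaps → no.
standup [12:05, 12:25] → during → no.
sync_call [15:35, 18:10] → overlapped-by → no.
Total: 0.

0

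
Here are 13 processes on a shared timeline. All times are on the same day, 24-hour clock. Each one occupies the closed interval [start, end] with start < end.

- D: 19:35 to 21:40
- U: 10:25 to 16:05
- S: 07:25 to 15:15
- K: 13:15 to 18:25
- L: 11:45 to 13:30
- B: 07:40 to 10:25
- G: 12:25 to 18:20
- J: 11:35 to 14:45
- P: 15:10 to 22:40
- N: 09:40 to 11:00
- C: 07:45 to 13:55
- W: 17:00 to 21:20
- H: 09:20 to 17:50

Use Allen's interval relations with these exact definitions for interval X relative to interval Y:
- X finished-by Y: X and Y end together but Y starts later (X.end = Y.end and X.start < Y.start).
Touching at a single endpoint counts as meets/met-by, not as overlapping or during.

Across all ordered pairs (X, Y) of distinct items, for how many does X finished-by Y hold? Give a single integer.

Checking all 156 ordered pairs for relation 'finished-by'; matching pairs in alphabetical order:
No pair satisfies it.
Count: 0.

0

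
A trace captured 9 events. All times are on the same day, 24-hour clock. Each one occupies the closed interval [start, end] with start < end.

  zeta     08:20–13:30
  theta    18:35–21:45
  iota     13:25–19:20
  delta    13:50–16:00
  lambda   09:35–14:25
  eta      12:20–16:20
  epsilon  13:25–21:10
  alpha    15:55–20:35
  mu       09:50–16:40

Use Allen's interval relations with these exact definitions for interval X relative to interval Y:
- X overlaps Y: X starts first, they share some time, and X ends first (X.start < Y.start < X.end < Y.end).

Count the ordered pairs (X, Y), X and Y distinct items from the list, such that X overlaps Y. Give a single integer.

Checking all 72 ordered pairs for relation 'overlaps'; matching pairs in alphabetical order:
(alpha, theta): alpha overlaps theta ✓
(delta, alpha): delta overlaps alpha ✓
(epsilon, theta): epsilon overlaps theta ✓
(eta, alpha): eta overlaps alpha ✓
(eta, epsilon): eta overlaps epsilon ✓
(eta, iota): eta overlaps iota ✓
(iota, alpha): iota overlaps alpha ✓
(iota, theta): iota overlaps theta ✓
(lambda, delta): lambda overlaps delta ✓
(lambda, epsilon): lambda overlaps epsilon ✓
(lambda, eta): lambda overlaps eta ✓
(lambda, iota): lambda overlaps iota ✓
(lambda, mu): lambda overlaps mu ✓
(mu, alpha): mu overlaps alpha ✓
(mu, epsilon): mu overlaps epsilon ✓
(mu, iota): mu overlaps iota ✓
(zeta, epsilon): zeta overlaps epsilon ✓
(zeta, eta): zeta overlaps eta ✓
(zeta, iota): zeta overlaps iota ✓
(zeta, lambda): zeta overlaps lambda ✓
(zeta, mu): zeta overlaps mu ✓
Count: 21.

21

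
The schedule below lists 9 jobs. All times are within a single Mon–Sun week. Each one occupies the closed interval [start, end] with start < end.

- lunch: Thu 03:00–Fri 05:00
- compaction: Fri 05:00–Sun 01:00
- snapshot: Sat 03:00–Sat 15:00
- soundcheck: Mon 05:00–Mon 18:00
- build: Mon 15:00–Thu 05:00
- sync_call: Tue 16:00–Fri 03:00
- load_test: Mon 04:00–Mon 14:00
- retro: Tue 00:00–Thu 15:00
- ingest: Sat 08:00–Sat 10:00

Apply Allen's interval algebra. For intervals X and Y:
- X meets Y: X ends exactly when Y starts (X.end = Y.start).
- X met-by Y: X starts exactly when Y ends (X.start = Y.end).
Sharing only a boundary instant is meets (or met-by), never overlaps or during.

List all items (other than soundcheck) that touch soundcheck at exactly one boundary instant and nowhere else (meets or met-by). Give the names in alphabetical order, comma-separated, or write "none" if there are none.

Target soundcheck = [Mon 05:00, Mon 18:00].
build [Mon 15:00, Thu 05:00] → overlapped-by → no.
compaction [Fri 05:00, Sun 01:00] → after → no.
ingest [Sat 08:00, Sat 10:00] → after → no.
load_test [Mon 04:00, Mon 14:00] → overlaps → no.
lunch [Thu 03:00, Fri 05:00] → after → no.
retro [Tue 00:00, Thu 15:00] → after → no.
snapshot [Sat 03:00, Sat 15:00] → after → no.
sync_call [Tue 16:00, Fri 03:00] → after → no.
Result: none.

none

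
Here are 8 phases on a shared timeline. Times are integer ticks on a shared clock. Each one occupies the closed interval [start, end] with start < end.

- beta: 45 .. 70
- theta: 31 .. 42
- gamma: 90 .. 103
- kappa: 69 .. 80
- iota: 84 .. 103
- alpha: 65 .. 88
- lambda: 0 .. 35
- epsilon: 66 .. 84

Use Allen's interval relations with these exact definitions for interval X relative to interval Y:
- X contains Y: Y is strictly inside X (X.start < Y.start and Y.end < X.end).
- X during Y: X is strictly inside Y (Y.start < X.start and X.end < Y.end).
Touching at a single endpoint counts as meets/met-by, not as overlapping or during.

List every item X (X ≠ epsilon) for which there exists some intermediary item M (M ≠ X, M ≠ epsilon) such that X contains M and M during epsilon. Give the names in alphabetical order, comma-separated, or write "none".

alpha

Target epsilon = [66, 84].
Intermediaries M with M during epsilon: kappa.
Via kappa — items with X contains kappa: alpha.
Union: alpha.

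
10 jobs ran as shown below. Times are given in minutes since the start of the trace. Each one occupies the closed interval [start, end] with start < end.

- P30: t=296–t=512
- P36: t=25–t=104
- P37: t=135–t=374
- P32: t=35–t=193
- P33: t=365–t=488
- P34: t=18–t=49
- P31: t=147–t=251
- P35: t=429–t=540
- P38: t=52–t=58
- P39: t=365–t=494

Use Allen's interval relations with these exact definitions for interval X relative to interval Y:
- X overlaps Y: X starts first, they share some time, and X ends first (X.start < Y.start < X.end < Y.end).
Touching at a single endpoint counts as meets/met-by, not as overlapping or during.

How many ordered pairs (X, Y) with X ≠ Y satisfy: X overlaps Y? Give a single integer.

11

Checking all 90 ordered pairs for relation 'overlaps'; matching pairs in alphabetical order:
(P30, P35): P30 overlaps P35 ✓
(P32, P31): P32 overlaps P31 ✓
(P32, P37): P32 overlaps P37 ✓
(P33, P35): P33 overlaps P35 ✓
(P34, P32): P34 overlaps P32 ✓
(P34, P36): P34 overlaps P36 ✓
(P36, P32): P36 overlaps P32 ✓
(P37, P30): P37 overlaps P30 ✓
(P37, P33): P37 overlaps P33 ✓
(P37, P39): P37 overlaps P39 ✓
(P39, P35): P39 overlaps P35 ✓
Count: 11.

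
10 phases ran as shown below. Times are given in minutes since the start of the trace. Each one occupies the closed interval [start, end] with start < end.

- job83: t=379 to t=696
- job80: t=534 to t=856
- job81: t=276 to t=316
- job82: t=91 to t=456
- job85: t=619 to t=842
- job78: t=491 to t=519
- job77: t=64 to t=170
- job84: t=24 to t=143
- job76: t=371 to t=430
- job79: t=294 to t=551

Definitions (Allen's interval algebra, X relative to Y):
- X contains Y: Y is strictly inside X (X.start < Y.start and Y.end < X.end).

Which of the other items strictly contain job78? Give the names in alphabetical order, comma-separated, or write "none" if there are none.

Target job78 = [t=491, t=519].
job76 [t=371, t=430] → before → no.
job77 [t=64, t=170] → before → no.
job79 [t=294, t=551] → contains → yes.
job80 [t=534, t=856] → after → no.
job81 [t=276, t=316] → before → no.
job82 [t=91, t=456] → before → no.
job83 [t=379, t=696] → contains → yes.
job84 [t=24, t=143] → before → no.
job85 [t=619, t=842] → after → no.
Result: job79, job83.

job79, job83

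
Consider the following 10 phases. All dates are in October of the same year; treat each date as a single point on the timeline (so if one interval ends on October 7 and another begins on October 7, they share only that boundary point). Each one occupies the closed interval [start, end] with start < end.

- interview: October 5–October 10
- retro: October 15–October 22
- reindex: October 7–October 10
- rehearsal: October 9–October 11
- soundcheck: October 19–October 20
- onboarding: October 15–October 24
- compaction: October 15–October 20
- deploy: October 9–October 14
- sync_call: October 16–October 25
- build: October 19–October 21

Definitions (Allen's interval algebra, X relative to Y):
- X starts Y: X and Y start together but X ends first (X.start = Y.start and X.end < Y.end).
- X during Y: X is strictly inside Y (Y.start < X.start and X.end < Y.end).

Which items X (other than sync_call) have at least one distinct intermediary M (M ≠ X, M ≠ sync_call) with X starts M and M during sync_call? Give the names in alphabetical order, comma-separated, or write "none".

soundcheck

Target sync_call = [October 16, October 25].
Intermediaries M with M during sync_call: build, soundcheck.
Via build — items with X starts build: soundcheck.
Via soundcheck — items with X starts soundcheck: none.
Union: soundcheck.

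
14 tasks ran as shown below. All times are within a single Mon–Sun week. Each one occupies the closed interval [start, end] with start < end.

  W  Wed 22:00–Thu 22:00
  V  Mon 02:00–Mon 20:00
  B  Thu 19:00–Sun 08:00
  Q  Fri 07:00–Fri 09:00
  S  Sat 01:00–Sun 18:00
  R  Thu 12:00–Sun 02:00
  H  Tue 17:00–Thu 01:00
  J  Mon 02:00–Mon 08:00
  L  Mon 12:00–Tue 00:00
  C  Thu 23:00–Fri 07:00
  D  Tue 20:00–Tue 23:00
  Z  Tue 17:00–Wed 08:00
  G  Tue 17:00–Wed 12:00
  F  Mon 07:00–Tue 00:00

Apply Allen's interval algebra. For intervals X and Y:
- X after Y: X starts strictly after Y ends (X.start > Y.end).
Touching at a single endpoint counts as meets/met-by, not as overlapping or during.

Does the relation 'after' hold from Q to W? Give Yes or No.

Q = [Fri 07:00, Fri 09:00], W = [Wed 22:00, Thu 22:00].
Actual relation of Q to W: after.
Asked whether 'after' holds → Yes.

Yes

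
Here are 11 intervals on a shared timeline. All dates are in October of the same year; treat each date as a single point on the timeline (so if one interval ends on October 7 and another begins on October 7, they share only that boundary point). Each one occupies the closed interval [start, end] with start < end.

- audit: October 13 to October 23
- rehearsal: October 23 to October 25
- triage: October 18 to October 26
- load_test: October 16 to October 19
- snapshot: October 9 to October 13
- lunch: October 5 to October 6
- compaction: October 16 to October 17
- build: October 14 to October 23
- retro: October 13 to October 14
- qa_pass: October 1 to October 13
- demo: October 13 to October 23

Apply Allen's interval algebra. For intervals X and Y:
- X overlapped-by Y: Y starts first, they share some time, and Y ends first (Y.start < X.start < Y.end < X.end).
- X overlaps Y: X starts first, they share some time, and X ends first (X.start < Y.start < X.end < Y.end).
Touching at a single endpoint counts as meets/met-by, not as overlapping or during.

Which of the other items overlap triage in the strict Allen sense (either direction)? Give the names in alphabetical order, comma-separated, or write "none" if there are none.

Target triage = [October 18, October 26].
audit [October 13, October 23] → overlaps → yes.
build [October 14, October 23] → overlaps → yes.
compaction [October 16, October 17] → before → no.
demo [October 13, October 23] → overlaps → yes.
load_test [October 16, October 19] → overlaps → yes.
lunch [October 5, October 6] → before → no.
qa_pass [October 1, October 13] → before → no.
rehearsal [October 23, October 25] → during → no.
retro [October 13, October 14] → before → no.
snapshot [October 9, October 13] → before → no.
Result: audit, build, demo, load_test.

audit, build, demo, load_test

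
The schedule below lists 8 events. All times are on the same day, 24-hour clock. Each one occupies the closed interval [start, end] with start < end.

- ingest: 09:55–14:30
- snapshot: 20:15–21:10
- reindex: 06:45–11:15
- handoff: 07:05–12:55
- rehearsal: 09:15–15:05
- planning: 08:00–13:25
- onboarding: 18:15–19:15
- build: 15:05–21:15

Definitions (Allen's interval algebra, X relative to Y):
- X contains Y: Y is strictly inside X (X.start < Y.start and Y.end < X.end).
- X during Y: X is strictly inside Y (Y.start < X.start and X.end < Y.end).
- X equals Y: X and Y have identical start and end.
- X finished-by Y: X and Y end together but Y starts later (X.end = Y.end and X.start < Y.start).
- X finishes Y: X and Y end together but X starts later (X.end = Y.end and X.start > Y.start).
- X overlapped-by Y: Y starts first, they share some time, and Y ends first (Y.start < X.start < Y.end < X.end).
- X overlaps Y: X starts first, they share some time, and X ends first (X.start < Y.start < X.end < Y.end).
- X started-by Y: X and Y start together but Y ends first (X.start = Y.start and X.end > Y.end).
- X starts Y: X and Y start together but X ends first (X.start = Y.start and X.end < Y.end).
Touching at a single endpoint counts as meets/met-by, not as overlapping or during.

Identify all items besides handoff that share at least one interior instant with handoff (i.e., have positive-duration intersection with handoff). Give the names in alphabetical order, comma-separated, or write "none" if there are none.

Target handoff = [07:05, 12:55].
build [15:05, 21:15] → after → no.
ingest [09:55, 14:30] → overlapped-by → yes.
onboarding [18:15, 19:15] → after → no.
planning [08:00, 13:25] → overlapped-by → yes.
rehearsal [09:15, 15:05] → overlapped-by → yes.
reindex [06:45, 11:15] → overlaps → yes.
snapshot [20:15, 21:10] → after → no.
Result: ingest, planning, rehearsal, reindex.

ingest, planning, rehearsal, reindex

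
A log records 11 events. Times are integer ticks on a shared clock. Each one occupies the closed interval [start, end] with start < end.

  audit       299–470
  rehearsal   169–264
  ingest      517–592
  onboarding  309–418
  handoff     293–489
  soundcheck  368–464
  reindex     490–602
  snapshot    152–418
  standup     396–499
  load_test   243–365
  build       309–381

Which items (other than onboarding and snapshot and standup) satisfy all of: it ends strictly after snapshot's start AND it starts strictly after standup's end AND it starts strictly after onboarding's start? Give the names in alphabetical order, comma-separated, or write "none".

ingest

Conditions: its end is strictly after snapshot's start (X.end > 152) AND its start is strictly after standup's end (X.start > 499) AND its start is strictly after onboarding's start (X.start > 309).
audit: end 470 > 152? ✓; start 299 > 499? ✗; start 299 > 309? ✗ → no.
build: end 381 > 152? ✓; start 309 > 499? ✗; start 309 > 309? ✗ → no.
handoff: end 489 > 152? ✓; start 293 > 499? ✗; start 293 > 309? ✗ → no.
ingest: end 592 > 152? ✓; start 517 > 499? ✓; start 517 > 309? ✓ → yes.
load_test: end 365 > 152? ✓; start 243 > 499? ✗; start 243 > 309? ✗ → no.
rehearsal: end 264 > 152? ✓; start 169 > 499? ✗; start 169 > 309? ✗ → no.
reindex: end 602 > 152? ✓; start 490 > 499? ✗; start 490 > 309? ✓ → no.
soundcheck: end 464 > 152? ✓; start 368 > 499? ✗; start 368 > 309? ✓ → no.
Result: ingest.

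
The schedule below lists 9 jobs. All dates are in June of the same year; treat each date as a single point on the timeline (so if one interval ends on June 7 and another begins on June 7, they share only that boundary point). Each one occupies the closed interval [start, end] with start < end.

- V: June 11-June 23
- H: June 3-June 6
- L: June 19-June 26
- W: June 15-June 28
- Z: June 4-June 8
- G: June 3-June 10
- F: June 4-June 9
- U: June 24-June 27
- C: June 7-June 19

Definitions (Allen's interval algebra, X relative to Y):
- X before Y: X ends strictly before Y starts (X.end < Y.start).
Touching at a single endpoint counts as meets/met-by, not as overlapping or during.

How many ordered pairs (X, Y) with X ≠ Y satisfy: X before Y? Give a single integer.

19

Checking all 72 ordered pairs for relation 'before'; matching pairs in alphabetical order:
(C, U): C before U ✓
(F, L): F before L ✓
(F, U): F before U ✓
(F, V): F before V ✓
(F, W): F before W ✓
(G, L): G before L ✓
(G, U): G before U ✓
(G, V): G before V ✓
(G, W): G before W ✓
(H, C): H before C ✓
(H, L): H before L ✓
(H, U): H before U ✓
(H, V): H before V ✓
(H, W): H before W ✓
(V, U): V before U ✓
(Z, L): Z before L ✓
(Z, U): Z before U ✓
(Z, V): Z before V ✓
(Z, W): Z before W ✓
Count: 19.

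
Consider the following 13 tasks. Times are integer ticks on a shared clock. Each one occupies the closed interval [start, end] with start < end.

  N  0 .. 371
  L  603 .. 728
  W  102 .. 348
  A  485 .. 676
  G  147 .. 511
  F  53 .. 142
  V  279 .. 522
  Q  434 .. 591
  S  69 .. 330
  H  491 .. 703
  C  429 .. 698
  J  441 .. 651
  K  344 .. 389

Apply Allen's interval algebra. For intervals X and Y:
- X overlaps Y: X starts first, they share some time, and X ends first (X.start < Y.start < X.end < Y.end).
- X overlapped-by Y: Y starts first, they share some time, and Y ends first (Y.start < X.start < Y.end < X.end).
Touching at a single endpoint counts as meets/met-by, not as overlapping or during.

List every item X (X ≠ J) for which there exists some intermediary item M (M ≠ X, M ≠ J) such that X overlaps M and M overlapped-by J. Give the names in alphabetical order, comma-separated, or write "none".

A, C, G, H, Q, V

Target J = [441, 651].
Intermediaries M with M overlapped-by J: A, H, L.
Via A — items with X overlaps A: G, Q, V.
Via H — items with X overlaps H: A, C, G, Q, V.
Via L — items with X overlaps L: A, C, H.
Union: A, C, G, H, Q, V.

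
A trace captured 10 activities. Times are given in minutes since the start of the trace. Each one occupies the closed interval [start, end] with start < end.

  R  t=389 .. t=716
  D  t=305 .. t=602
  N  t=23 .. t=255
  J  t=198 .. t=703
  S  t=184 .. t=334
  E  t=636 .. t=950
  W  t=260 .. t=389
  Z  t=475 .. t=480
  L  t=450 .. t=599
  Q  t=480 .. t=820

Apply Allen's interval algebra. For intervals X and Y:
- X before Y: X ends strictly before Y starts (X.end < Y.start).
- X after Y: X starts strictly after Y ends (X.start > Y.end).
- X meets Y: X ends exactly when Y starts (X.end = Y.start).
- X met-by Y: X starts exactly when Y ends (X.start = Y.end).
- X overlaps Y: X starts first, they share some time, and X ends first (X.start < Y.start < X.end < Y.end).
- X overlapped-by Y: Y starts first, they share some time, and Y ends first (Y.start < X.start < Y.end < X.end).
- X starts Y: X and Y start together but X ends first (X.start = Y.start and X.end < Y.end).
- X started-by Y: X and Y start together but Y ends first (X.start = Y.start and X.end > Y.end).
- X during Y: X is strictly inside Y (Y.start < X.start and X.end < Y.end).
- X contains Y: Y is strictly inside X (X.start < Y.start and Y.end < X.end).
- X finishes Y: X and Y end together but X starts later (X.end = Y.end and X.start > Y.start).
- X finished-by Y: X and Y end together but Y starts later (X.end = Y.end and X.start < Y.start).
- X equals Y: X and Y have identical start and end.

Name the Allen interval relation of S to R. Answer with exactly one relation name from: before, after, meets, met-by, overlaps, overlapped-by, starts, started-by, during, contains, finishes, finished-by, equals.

S = [t=184, t=334]; R = [t=389, t=716].
Compare endpoints: S.start < R.start, S.start < R.end, S.end < R.start, S.end < R.end.
That pattern is 'before'.

before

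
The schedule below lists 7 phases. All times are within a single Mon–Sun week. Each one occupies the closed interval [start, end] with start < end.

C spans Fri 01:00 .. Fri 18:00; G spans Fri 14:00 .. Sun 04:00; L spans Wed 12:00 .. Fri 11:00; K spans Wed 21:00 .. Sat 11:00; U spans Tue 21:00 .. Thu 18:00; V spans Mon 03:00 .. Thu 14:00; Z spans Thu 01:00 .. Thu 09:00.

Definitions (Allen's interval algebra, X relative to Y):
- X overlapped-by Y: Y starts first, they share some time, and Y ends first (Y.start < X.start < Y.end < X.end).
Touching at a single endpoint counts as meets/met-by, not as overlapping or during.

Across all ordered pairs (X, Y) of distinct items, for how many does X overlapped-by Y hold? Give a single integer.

Checking all 42 ordered pairs for relation 'overlapped-by'; matching pairs in alphabetical order:
(C, L): C overlapped-by L ✓
(G, C): G overlapped-by C ✓
(G, K): G overlapped-by K ✓
(K, L): K overlapped-by L ✓
(K, U): K overlapped-by U ✓
(K, V): K overlapped-by V ✓
(L, U): L overlapped-by U ✓
(L, V): L overlapped-by V ✓
(U, V): U overlapped-by V ✓
Count: 9.

9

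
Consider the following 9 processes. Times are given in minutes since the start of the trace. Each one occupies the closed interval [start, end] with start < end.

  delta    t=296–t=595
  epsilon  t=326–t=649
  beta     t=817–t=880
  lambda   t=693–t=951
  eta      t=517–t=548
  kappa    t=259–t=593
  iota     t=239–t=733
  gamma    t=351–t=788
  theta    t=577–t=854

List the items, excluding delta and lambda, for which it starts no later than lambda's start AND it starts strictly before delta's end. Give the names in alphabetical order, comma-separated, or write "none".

Conditions: its start is no later than lambda's start (X.start <= t=693) AND its start is strictly before delta's end (X.start < t=595).
beta: start t=817 <= t=693? ✗; start t=817 < t=595? ✗ → no.
epsilon: start t=326 <= t=693? ✓; start t=326 < t=595? ✓ → yes.
eta: start t=517 <= t=693? ✓; start t=517 < t=595? ✓ → yes.
gamma: start t=351 <= t=693? ✓; start t=351 < t=595? ✓ → yes.
iota: start t=239 <= t=693? ✓; start t=239 < t=595? ✓ → yes.
kappa: start t=259 <= t=693? ✓; start t=259 < t=595? ✓ → yes.
theta: start t=577 <= t=693? ✓; start t=577 < t=595? ✓ → yes.
Result: epsilon, eta, gamma, iota, kappa, theta.

epsilon, eta, gamma, iota, kappa, theta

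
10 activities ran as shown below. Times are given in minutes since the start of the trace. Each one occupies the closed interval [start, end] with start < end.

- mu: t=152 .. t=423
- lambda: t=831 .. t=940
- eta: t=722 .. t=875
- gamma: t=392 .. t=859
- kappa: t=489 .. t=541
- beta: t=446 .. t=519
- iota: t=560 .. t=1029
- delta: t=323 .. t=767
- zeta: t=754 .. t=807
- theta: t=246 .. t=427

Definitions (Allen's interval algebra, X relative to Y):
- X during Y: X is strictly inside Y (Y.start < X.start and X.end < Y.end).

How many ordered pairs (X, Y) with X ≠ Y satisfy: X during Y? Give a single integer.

9

Checking all 90 ordered pairs for relation 'during'; matching pairs in alphabetical order:
(beta, delta): beta during delta ✓
(beta, gamma): beta during gamma ✓
(eta, iota): eta during iota ✓
(kappa, delta): kappa during delta ✓
(kappa, gamma): kappa during gamma ✓
(lambda, iota): lambda during iota ✓
(zeta, eta): zeta during eta ✓
(zeta, gamma): zeta during gamma ✓
(zeta, iota): zeta during iota ✓
Count: 9.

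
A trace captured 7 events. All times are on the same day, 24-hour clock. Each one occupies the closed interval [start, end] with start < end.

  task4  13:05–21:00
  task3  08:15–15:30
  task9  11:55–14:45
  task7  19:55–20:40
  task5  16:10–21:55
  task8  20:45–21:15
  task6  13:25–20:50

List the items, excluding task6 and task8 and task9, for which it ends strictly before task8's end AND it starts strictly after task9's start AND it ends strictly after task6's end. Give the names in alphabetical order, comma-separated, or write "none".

Conditions: its end is strictly before task8's end (X.end < 21:15) AND its start is strictly after task9's start (X.start > 11:55) AND its end is strictly after task6's end (X.end > 20:50).
task3: end 15:30 < 21:15? ✓; start 08:15 > 11:55? ✗; end 15:30 > 20:50? ✗ → no.
task4: end 21:00 < 21:15? ✓; start 13:05 > 11:55? ✓; end 21:00 > 20:50? ✓ → yes.
task5: end 21:55 < 21:15? ✗; start 16:10 > 11:55? ✓; end 21:55 > 20:50? ✓ → no.
task7: end 20:40 < 21:15? ✓; start 19:55 > 11:55? ✓; end 20:40 > 20:50? ✗ → no.
Result: task4.

task4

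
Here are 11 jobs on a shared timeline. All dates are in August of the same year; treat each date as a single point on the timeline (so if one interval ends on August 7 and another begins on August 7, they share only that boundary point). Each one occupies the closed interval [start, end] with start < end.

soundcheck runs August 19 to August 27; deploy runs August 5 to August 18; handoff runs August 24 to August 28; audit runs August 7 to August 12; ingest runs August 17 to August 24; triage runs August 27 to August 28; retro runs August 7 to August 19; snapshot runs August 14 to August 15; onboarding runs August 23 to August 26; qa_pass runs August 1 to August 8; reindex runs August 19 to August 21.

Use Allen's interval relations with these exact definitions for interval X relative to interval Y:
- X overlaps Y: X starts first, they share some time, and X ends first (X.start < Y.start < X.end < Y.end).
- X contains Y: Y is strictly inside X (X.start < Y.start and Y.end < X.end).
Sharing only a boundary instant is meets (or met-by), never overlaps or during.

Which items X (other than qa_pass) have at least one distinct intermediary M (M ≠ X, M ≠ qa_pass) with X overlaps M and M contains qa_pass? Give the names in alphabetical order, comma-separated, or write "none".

none

Target qa_pass = [August 1, August 8].
Intermediaries M with M contains qa_pass: none.
Union: none.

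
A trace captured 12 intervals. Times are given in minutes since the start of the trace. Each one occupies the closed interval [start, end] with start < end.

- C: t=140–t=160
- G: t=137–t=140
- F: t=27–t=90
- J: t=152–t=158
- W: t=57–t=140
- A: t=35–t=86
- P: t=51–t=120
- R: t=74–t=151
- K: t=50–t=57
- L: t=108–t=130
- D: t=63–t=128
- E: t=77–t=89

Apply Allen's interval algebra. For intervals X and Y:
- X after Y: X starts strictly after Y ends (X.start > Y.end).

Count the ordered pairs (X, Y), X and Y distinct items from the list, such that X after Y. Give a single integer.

31

Checking all 132 ordered pairs for relation 'after'; matching pairs in alphabetical order:
(C, A): C after A ✓
(C, D): C after D ✓
(C, E): C after E ✓
(C, F): C after F ✓
(C, K): C after K ✓
(C, L): C after L ✓
(C, P): C after P ✓
(D, K): D after K ✓
(E, K): E after K ✓
(G, A): G after A ✓
(G, D): G after D ✓
(G, E): G after E ✓
(G, F): G after F ✓
(G, K): G after K ✓
(G, L): G after L ✓
(G, P): G after P ✓
(J, A): J after A ✓
(J, D): J after D ✓
(J, E): J after E ✓
(J, F): J after F ✓
(J, G): J after G ✓
(J, K): J after K ✓
(J, L): J after L ✓
(J, P): J after P ✓
... plus 7 further pairs not listed.
Count: 31.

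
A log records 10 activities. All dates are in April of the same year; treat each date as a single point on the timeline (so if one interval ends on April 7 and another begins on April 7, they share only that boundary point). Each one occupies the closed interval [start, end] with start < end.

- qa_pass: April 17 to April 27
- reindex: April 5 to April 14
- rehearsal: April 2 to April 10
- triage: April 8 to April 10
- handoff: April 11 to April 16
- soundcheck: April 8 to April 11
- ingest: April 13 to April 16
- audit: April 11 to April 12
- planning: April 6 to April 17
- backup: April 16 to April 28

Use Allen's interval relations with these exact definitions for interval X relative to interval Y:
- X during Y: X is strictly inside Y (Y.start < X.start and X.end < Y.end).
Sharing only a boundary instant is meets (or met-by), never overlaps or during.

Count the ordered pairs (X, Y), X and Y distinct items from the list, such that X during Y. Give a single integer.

Checking all 90 ordered pairs for relation 'during'; matching pairs in alphabetical order:
(audit, planning): audit during planning ✓
(audit, reindex): audit during reindex ✓
(handoff, planning): handoff during planning ✓
(ingest, planning): ingest during planning ✓
(qa_pass, backup): qa_pass during backup ✓
(soundcheck, planning): soundcheck during planning ✓
(soundcheck, reindex): soundcheck during reindex ✓
(triage, planning): triage during planning ✓
(triage, reindex): triage during reindex ✓
Count: 9.

9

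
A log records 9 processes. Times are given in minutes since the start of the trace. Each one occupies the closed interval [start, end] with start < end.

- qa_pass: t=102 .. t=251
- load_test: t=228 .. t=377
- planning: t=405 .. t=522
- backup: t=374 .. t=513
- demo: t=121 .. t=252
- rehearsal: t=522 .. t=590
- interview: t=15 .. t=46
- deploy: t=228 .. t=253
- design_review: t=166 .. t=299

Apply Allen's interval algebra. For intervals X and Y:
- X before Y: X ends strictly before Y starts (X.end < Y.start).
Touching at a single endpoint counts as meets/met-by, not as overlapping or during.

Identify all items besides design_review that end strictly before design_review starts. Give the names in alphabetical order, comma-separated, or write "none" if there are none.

interview

Target design_review = [t=166, t=299].
backup [t=374, t=513] → after → no.
demo [t=121, t=252] → overlaps → no.
deploy [t=228, t=253] → during → no.
interview [t=15, t=46] → before → yes.
load_test [t=228, t=377] → overlapped-by → no.
planning [t=405, t=522] → after → no.
qa_pass [t=102, t=251] → overlaps → no.
rehearsal [t=522, t=590] → after → no.
Result: interview.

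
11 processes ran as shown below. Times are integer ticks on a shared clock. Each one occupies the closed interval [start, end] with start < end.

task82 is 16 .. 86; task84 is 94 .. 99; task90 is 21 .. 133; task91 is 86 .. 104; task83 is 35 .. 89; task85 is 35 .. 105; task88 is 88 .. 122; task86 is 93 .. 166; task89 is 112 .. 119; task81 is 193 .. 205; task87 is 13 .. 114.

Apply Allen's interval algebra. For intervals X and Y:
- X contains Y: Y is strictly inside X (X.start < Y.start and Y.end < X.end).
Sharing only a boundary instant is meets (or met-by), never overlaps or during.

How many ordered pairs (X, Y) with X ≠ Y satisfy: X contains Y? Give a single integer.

Checking all 110 ordered pairs for relation 'contains'; matching pairs in alphabetical order:
(task85, task84): task85 contains task84 ✓
(task85, task91): task85 contains task91 ✓
(task86, task84): task86 contains task84 ✓
(task86, task89): task86 contains task89 ✓
(task87, task82): task87 contains task82 ✓
(task87, task83): task87 contains task83 ✓
(task87, task84): task87 contains task84 ✓
(task87, task85): task87 contains task85 ✓
(task87, task91): task87 contains task91 ✓
(task88, task84): task88 contains task84 ✓
(task88, task89): task88 contains task89 ✓
(task90, task83): task90 contains task83 ✓
(task90, task84): task90 contains task84 ✓
(task90, task85): task90 contains task85 ✓
(task90, task88): task90 contains task88 ✓
(task90, task89): task90 contains task89 ✓
(task90, task91): task90 contains task91 ✓
(task91, task84): task91 contains task84 ✓
Count: 18.

18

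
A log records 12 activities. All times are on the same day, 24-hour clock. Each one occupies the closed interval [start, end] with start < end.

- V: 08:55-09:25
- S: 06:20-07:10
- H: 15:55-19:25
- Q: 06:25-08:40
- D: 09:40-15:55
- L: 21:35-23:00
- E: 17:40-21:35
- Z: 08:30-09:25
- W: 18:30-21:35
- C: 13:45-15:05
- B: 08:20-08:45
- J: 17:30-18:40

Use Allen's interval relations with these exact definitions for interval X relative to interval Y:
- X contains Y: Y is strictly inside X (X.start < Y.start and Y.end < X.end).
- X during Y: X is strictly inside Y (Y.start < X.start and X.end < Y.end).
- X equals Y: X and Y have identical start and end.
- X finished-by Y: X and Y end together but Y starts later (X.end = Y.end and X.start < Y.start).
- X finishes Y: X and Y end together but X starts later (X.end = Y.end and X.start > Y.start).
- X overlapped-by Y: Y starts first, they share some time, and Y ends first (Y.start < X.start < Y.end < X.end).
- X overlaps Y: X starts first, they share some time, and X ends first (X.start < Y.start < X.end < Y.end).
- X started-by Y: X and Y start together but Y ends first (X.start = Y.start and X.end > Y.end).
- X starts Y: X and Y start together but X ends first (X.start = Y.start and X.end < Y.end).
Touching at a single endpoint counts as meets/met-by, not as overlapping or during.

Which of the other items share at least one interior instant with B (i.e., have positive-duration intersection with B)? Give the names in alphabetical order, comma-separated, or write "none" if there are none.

Target B = [08:20, 08:45].
C [13:45, 15:05] → after → no.
D [09:40, 15:55] → after → no.
E [17:40, 21:35] → after → no.
H [15:55, 19:25] → after → no.
J [17:30, 18:40] → after → no.
L [21:35, 23:00] → after → no.
Q [06:25, 08:40] → overlaps → yes.
S [06:20, 07:10] → before → no.
V [08:55, 09:25] → after → no.
W [18:30, 21:35] → after → no.
Z [08:30, 09:25] → overlapped-by → yes.
Result: Q, Z.

Q, Z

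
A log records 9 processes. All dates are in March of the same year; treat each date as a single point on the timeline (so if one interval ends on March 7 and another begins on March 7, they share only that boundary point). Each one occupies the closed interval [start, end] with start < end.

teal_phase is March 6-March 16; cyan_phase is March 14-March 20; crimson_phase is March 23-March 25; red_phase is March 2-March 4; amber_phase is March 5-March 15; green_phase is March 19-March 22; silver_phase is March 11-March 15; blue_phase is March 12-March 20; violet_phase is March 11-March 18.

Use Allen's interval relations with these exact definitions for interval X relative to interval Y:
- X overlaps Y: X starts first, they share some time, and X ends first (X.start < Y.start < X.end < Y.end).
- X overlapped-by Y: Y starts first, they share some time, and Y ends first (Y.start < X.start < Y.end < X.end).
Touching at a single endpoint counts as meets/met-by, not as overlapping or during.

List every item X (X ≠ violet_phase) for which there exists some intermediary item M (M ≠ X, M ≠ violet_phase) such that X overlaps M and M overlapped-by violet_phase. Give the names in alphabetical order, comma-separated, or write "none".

amber_phase, silver_phase, teal_phase

Target violet_phase = [March 11, March 18].
Intermediaries M with M overlapped-by violet_phase: blue_phase, cyan_phase.
Via blue_phase — items with X overlaps blue_phase: amber_phase, silver_phase, teal_phase.
Via cyan_phase — items with X overlaps cyan_phase: amber_phase, silver_phase, teal_phase.
Union: amber_phase, silver_phase, teal_phase.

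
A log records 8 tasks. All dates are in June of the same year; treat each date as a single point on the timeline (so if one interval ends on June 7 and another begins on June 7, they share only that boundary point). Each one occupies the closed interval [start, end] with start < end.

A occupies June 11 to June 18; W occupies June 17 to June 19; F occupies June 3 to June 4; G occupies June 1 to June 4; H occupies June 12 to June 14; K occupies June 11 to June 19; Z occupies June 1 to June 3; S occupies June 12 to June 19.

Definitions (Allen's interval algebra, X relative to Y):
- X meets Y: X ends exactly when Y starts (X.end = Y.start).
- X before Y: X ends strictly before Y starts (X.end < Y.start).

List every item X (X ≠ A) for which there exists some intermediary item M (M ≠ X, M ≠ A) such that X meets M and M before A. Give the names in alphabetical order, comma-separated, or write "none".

Target A = [June 11, June 18].
Intermediaries M with M before A: F, G, Z.
Via F — items with X meets F: Z.
Via G — items with X meets G: none.
Via Z — items with X meets Z: none.
Union: Z.

Z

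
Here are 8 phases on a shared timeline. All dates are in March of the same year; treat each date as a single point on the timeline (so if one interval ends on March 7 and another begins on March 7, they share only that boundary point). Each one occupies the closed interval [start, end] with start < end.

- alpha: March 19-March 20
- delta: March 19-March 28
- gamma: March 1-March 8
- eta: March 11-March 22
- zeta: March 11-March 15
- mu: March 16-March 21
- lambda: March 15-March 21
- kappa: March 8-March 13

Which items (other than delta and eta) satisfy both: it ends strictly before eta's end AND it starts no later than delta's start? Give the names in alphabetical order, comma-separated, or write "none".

alpha, gamma, kappa, lambda, mu, zeta

Conditions: its end is strictly before eta's end (X.end < March 22) AND its start is no later than delta's start (X.start <= March 19).
alpha: end March 20 < March 22? ✓; start March 19 <= March 19? ✓ → yes.
gamma: end March 8 < March 22? ✓; start March 1 <= March 19? ✓ → yes.
kappa: end March 13 < March 22? ✓; start March 8 <= March 19? ✓ → yes.
lambda: end March 21 < March 22? ✓; start March 15 <= March 19? ✓ → yes.
mu: end March 21 < March 22? ✓; start March 16 <= March 19? ✓ → yes.
zeta: end March 15 < March 22? ✓; start March 11 <= March 19? ✓ → yes.
Result: alpha, gamma, kappa, lambda, mu, zeta.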